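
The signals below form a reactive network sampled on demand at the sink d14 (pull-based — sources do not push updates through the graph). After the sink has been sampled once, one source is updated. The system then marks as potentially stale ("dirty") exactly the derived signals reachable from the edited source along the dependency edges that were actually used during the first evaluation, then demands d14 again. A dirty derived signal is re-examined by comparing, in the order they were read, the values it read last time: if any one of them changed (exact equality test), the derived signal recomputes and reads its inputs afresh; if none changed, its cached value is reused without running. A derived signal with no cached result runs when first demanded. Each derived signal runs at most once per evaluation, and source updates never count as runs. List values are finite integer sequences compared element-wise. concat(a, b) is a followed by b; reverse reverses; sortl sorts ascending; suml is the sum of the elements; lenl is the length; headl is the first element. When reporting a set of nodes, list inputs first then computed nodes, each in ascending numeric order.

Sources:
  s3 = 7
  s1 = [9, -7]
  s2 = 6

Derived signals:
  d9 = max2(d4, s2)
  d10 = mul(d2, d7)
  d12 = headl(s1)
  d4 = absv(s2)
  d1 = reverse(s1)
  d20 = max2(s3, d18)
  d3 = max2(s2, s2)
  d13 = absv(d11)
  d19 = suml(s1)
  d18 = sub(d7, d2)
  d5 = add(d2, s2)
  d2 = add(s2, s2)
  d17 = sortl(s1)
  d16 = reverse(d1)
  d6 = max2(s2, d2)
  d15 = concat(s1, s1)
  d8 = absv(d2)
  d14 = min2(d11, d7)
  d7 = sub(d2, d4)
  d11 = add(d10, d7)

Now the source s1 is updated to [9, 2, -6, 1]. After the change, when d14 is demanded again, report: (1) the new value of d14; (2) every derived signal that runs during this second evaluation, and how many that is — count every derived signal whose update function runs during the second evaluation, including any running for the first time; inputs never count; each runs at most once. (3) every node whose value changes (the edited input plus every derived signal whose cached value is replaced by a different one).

d14 now evaluates to 6.
Run set: none (0 run).
Changed values: s1.
The important point: nothing the output needs ever reads s1, so the edit is invisible to it.

Initial pass — values computed on the first demand:
  d2 = add(6, 6) = 12
  d4 = absv(6) = 6
  d7 = sub(12, 6) = 6
  d10 = mul(12, 6) = 72
  d11 = add(72, 6) = 78
  d14 = min2(78, 6) = 6

Second demand — change propagation:
  no demanded computation ever read s1, so the edit dirties nothing and nothing runs.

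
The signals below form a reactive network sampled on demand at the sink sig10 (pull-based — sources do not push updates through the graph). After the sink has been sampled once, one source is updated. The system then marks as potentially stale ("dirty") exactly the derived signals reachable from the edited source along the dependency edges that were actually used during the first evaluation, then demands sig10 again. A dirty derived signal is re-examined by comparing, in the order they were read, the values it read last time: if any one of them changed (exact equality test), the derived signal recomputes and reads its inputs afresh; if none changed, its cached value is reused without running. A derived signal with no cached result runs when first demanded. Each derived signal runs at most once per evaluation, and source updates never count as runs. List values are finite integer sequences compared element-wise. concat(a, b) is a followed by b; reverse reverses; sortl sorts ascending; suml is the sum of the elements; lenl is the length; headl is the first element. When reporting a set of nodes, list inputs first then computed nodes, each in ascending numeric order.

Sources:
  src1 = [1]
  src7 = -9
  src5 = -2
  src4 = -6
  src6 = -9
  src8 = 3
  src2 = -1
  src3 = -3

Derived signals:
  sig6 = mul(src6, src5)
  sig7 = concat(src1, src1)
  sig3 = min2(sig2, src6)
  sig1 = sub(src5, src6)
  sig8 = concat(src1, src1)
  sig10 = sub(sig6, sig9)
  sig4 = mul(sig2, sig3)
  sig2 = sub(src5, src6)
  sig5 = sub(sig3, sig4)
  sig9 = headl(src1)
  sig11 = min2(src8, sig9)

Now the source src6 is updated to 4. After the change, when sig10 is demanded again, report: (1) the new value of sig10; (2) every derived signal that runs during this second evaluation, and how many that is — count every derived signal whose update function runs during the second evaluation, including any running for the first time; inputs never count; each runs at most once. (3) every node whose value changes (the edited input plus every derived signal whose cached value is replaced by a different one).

sig10 now evaluates to -9.
Run set: sig6, sig10 (2 run).
Changed values: src6, sig6, sig10.

Initial pass — values computed on the first demand:
  sig6 = mul(-9, -2) = 18
  sig9 = headl([1]) = 1
  sig10 = sub(18, 1) = 17

Second demand — change propagation:
  sig6: re-runs because src6 -9->4; new result -8.
  sig10: re-runs because sig6 18->-8; new result -9.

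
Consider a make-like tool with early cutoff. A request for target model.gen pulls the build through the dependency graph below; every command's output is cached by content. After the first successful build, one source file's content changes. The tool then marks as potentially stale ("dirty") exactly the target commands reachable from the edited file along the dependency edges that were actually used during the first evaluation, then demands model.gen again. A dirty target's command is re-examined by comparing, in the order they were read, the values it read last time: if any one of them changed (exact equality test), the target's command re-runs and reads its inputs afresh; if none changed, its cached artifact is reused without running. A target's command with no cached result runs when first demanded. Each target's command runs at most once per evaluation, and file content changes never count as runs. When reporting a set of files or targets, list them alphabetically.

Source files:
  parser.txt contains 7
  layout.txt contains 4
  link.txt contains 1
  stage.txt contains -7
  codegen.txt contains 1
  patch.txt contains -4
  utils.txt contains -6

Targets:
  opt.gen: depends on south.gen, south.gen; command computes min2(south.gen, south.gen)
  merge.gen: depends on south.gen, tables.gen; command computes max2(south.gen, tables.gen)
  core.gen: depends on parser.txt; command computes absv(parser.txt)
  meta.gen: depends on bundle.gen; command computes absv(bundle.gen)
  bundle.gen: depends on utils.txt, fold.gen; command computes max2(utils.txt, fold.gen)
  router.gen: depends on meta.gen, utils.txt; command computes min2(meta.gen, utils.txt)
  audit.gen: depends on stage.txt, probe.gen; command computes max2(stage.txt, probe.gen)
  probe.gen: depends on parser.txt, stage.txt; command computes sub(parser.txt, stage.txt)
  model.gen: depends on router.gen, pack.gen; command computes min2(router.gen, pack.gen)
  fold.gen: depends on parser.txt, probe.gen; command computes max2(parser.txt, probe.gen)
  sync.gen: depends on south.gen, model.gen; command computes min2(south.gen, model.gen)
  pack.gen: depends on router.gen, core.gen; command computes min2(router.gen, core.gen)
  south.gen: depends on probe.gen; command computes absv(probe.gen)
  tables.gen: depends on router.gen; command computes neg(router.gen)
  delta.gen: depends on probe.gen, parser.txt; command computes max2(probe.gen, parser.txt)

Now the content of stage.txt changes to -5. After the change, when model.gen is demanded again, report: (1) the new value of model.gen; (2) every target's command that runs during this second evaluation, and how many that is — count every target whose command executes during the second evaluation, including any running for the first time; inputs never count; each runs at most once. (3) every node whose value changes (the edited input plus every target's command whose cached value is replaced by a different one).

Demanding model.gen again yields -6.
5 target commands run: bundle.gen, fold.gen, meta.gen, probe.gen, router.gen.
The nodes whose values change: bundle.gen, fold.gen, meta.gen, probe.gen, stage.txt.
Note the absorption at router.gen: it re-runs yet its value is the same, leaving the output's value untouched.

First demand of the output computes:
  core.gen = absv(7) = 7
  probe.gen = sub(7, -7) = 14
  fold.gen = max2(7, 14) = 14
  bundle.gen = max2(-6, 14) = 14
  meta.gen = absv(14) = 14
  router.gen = min2(14, -6) = -6
  pack.gen = min2(-6, 7) = -6
  model.gen = min2(-6, -6) = -6

After the edit, cleaning proceeds:
  probe.gen: a read changed (stage.txt -7->-5) — executes, giving 12.
  fold.gen: a read changed (probe.gen 14->12) — executes, giving 12.
  bundle.gen: a read changed (fold.gen 14->12) — executes, giving 12.
  meta.gen: a read changed (bundle.gen 14->12) — executes, giving 12.
  router.gen: a read changed (meta.gen 14->12) — executes, giving -6 — identical to its old value.
  pack.gen: dirty, but its reads are unchanged (router.gen unchanged, core.gen unchanged); cached -6 stands.
  model.gen: dirty, but its reads are unchanged (router.gen unchanged, pack.gen unchanged); cached -6 stands.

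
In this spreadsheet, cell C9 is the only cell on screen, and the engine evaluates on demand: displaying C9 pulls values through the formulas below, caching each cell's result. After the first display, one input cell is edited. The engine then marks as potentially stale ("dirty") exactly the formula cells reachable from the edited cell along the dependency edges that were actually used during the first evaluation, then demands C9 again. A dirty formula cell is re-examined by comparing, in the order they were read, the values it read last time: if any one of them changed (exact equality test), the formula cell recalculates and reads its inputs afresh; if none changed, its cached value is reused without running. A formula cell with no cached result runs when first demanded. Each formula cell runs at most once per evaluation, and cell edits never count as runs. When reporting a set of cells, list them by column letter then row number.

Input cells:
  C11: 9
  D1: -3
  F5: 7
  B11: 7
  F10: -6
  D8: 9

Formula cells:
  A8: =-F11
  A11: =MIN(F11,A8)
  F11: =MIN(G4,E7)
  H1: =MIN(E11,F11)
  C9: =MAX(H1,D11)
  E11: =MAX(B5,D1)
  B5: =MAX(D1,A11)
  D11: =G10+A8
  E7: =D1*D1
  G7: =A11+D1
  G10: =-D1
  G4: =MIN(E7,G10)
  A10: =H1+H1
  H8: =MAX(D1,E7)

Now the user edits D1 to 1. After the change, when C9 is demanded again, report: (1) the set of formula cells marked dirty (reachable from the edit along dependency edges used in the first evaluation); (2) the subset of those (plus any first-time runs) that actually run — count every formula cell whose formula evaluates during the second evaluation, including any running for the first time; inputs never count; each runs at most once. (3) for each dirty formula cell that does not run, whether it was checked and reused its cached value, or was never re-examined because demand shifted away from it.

Initial pass — values computed on the first demand:
  E7 = -3 * -3 = 9
  G10 = -(-3) = 3
  G4 = MIN(9, 3) = 3
  F11 = MIN(3, 9) = 3
  A8 = -(3) = -3
  A11 = MIN(3, -3) = -3
  B5 = MAX(-3, -3) = -3
  D11 = 3 + -3 = 0
  E11 = MAX(-3, -3) = -3
  H1 = MIN(-3, 3) = -3
  C9 = MAX(-3, 0) = 0

Second demand — change propagation:
  E7: re-runs because D1 -3->1; D1 -3->1; new result 1.
  G10: re-runs because D1 -3->1; new result -1.
  G4: re-runs because E7 9->1; G10 3->-1; new result -1.
  F11: re-runs because G4 3->-1; E7 9->1; new result -1.
  A8: re-runs because F11 3->-1; new result 1.
  A11: re-runs because F11 3->-1; A8 -3->1; new result -1.
  B5: re-runs because D1 -3->1; A11 -3->-1; new result 1.
  D11: re-runs because G10 3->-1; A8 -3->1; new result 0 (unchanged).
  E11: re-runs because B5 -3->1; D1 -3->1; new result 1.
  H1: re-runs because E11 -3->1; F11 3->-1; new result -1.
  C9: re-runs because H1 -3->-1; new result 0 (unchanged).

Dirty set: A8, A11, B5, C9, D11, E7, E11, F11, G4, G10, H1.
Run set: A8, A11, B5, C9, D11, E7, E11, F11, G4, G10, H1 (11 run).
All dirty formula cells ended up running.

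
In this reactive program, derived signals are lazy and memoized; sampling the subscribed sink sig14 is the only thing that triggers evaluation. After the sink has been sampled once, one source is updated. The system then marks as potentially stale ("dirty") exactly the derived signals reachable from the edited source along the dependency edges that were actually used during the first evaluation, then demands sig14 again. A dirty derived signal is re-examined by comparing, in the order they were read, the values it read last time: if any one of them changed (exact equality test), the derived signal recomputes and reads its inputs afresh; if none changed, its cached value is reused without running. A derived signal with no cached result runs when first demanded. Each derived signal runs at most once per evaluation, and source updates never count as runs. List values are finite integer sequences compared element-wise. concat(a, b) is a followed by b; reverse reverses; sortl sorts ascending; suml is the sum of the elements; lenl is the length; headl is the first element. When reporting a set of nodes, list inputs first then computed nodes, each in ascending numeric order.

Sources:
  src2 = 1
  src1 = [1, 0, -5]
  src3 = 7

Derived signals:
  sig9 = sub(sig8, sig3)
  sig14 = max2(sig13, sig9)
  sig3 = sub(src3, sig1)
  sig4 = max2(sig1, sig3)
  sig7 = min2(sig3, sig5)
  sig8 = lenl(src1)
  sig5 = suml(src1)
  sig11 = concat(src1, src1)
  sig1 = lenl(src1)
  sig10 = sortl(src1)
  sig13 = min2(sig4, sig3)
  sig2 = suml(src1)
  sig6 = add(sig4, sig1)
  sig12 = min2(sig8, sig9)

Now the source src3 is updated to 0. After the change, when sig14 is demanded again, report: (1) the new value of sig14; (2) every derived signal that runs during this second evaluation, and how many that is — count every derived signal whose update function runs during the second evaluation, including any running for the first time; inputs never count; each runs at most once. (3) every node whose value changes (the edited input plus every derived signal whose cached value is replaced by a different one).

First demand of the output computes:
  sig1 = lenl([1, 0, -5]) = 3
  sig3 = sub(7, 3) = 4
  sig4 = max2(3, 4) = 4
  sig8 = lenl([1, 0, -5]) = 3
  sig9 = sub(3, 4) = -1
  sig13 = min2(4, 4) = 4
  sig14 = max2(4, -1) = 4

After the edit, cleaning proceeds:
  sig3: a read changed (src3 7->0) — executes, giving -3.
  sig4: a read changed (sig3 4->-3) — executes, giving 3.
  sig9: a read changed (sig3 4->-3) — executes, giving 6.
  sig13: a read changed (sig4 4->3; sig3 4->-3) — executes, giving -3.
  sig14: a read changed (sig13 4->-3; sig9 -1->6) — executes, giving 6.

Demanding sig14 again yields 6.
5 derived signals run: sig3, sig4, sig9, sig13, sig14.
The nodes whose values change: src3, sig3, sig4, sig9, sig13, sig14.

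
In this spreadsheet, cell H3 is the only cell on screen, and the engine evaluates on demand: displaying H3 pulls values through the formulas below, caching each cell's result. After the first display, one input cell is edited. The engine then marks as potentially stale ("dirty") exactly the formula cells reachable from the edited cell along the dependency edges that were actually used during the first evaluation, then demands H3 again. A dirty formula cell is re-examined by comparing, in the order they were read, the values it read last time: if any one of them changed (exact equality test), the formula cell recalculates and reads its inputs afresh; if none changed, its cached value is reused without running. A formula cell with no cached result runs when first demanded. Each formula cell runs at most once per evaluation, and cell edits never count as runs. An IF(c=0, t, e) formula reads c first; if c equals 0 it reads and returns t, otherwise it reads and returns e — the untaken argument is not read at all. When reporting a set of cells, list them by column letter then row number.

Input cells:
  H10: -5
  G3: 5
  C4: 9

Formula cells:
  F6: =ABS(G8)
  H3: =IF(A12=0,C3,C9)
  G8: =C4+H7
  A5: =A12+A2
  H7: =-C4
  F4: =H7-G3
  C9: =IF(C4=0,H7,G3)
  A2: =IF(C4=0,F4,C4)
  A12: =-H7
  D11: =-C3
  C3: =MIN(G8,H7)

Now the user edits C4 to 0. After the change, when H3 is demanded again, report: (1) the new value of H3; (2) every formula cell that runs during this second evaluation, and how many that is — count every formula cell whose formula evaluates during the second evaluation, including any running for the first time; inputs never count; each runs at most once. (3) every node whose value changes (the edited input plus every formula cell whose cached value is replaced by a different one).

Initial pass — values computed on the first demand:
  H7 = -(9) = -9
  A12 = -(-9) = 9
  C9 = IF(C4=0: C4=9 -> else branch G3) = 5
  H3 = IF(A12=0: A12=9 -> else branch C9) = 5

Second demand — change propagation:
  H7: re-runs because C4 9->0; new result 0.
  A12: re-runs because H7 -9->0; new result 0.
  C9: dirty yet unreached — the second evaluation never asks for it.
  G8: newly demanded (no cache) — executes and yields 0.
  C3: newly demanded (no cache) — executes and yields 0.
  H3: re-runs because A12 9->0; new result 0.

The important point: the flipped condition redirects demand; C9 is left stale, never re-checked.

H3 now evaluates to 0.
Run set: A12, C3, G8, H3, H7 (5 run).
Changed values: A12, C4, H3, H7.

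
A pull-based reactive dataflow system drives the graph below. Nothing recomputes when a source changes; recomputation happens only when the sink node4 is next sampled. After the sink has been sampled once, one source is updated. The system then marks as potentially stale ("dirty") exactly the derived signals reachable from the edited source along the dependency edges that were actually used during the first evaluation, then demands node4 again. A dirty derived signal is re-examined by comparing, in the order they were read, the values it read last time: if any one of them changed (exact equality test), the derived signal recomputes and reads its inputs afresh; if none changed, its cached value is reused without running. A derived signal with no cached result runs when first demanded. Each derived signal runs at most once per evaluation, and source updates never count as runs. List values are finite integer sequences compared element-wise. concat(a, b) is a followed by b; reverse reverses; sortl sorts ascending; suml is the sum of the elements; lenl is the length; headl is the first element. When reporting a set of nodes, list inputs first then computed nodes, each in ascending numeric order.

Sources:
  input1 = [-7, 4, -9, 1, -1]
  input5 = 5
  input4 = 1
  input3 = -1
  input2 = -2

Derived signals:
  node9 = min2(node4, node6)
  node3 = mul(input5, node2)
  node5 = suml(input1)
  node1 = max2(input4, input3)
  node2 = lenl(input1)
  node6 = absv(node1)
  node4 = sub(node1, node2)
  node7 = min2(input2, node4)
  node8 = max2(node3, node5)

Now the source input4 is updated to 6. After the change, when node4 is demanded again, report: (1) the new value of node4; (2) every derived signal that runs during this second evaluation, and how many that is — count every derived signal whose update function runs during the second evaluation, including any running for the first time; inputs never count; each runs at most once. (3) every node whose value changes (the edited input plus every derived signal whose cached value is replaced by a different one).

New value of node4: 1.
Derived signals that run: node1, node4 — 2 in total.
Values that change: input4, node1, node4.

First evaluation (everything demanded from the output):
  node1 = max2(1, -1) = 1
  node2 = lenl([-7, 4, -9, 1, -1]) = 5
  node4 = sub(1, 5) = -4

Propagation after the edit:
  node1: runs — input4 1->6; result 6.
  node4: runs — node1 1->6; result 1.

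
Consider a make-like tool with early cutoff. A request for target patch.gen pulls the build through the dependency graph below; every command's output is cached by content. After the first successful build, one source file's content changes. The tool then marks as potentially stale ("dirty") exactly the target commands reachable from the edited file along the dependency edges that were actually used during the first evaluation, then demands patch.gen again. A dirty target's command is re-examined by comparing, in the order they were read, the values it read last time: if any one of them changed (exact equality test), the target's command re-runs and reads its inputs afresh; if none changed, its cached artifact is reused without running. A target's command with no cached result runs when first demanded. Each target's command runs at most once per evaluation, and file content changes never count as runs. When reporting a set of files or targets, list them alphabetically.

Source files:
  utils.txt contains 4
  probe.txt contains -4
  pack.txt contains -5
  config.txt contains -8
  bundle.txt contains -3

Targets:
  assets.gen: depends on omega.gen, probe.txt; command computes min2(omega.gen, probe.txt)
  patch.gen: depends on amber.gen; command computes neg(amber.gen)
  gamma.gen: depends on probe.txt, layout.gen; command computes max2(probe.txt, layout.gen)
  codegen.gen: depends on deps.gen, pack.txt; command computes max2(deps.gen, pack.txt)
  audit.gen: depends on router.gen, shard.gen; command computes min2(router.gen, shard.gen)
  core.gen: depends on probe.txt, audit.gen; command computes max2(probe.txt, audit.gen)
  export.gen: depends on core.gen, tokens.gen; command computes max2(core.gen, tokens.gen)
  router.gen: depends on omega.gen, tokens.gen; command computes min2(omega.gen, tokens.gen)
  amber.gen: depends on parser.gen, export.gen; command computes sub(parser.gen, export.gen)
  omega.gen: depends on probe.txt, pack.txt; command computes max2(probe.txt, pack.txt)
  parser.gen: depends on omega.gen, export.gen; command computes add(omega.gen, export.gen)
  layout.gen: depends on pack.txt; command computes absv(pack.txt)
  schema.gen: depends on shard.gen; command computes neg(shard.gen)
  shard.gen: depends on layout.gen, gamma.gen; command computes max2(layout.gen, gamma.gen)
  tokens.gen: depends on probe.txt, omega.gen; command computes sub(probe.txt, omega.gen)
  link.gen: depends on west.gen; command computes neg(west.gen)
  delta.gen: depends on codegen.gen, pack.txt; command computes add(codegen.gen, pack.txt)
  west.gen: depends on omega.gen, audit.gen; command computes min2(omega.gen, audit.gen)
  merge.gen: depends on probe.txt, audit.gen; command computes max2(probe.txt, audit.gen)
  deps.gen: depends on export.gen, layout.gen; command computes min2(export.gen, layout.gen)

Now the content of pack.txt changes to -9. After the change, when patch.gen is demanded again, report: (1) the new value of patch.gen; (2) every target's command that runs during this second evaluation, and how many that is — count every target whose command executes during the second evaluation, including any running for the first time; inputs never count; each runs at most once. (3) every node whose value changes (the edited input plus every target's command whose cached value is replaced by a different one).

Demanding patch.gen again yields 4.
5 target commands run: audit.gen, gamma.gen, layout.gen, omega.gen, shard.gen.
The nodes whose values change: gamma.gen, layout.gen, pack.txt, shard.gen.
Note where the cutoff bites: tokens.gen is checked, finds nothing changed, and keeps its cache.

First demand of the output computes:
  layout.gen = absv(-5) = 5
  gamma.gen = max2(-4, 5) = 5
  omega.gen = max2(-4, -5) = -4
  shard.gen = max2(5, 5) = 5
  tokens.gen = sub(-4, -4) = 0
  router.gen = min2(-4, 0) = -4
  audit.gen = min2(-4, 5) = -4
  core.gen = max2(-4, -4) = -4
  export.gen = max2(-4, 0) = 0
  parser.gen = add(-4, 0) = -4
  amber.gen = sub(-4, 0) = -4
  patch.gen = neg(-4) = 4

After the edit, cleaning proceeds:
  layout.gen: a read changed (pack.txt -5->-9) — executes, giving 9.
  gamma.gen: a read changed (layout.gen 5->9) — executes, giving 9.
  omega.gen: a read changed (pack.txt -5->-9) — executes, giving -4 — identical to its old value.
  shard.gen: a read changed (layout.gen 5->9; gamma.gen 5->9) — executes, giving 9.
  tokens.gen: dirty, but its reads are unchanged (probe.txt unchanged, omega.gen unchanged); cached 0 stands.
  router.gen: dirty, but its reads are unchanged (omega.gen unchanged, tokens.gen unchanged); cached -4 stands.
  audit.gen: a read changed (shard.gen 5->9) — executes, giving -4 — identical to its old value.
  core.gen: dirty, but its reads are unchanged (probe.txt unchanged, audit.gen unchanged); cached -4 stands.
  export.gen: dirty, but its reads are unchanged (core.gen unchanged, tokens.gen unchanged); cached 0 stands.
  parser.gen: dirty, but its reads are unchanged (omega.gen unchanged, export.gen unchanged); cached -4 stands.
  amber.gen: dirty, but its reads are unchanged (parser.gen unchanged, export.gen unchanged); cached -4 stands.
  patch.gen: dirty, but its reads are unchanged (amber.gen unchanged); cached 4 stands.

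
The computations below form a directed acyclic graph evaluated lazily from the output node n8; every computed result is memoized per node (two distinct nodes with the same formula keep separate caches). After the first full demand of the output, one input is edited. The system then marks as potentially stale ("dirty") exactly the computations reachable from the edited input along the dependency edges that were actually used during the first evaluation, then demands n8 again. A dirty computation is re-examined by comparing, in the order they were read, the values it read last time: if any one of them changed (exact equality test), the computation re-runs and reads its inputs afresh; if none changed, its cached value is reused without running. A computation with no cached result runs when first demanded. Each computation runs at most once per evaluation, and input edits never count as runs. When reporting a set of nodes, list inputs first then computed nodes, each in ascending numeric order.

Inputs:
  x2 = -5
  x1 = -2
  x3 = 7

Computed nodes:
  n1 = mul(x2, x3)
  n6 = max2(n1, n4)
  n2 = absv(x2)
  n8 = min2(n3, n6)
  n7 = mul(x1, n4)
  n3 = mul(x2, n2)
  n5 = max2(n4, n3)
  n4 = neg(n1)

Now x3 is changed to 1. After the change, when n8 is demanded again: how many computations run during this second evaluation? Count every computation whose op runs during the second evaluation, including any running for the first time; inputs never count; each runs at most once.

4 computations run: n1, n4, n6, n8.

First demand of the output computes:
  n1 = mul(-5, 7) = -35
  n2 = absv(-5) = 5
  n3 = mul(-5, 5) = -25
  n4 = neg(-35) = 35
  n6 = max2(-35, 35) = 35
  n8 = min2(-25, 35) = -25

After the edit, cleaning proceeds:
  n1: a read changed (x3 7->1) — executes, giving -5.
  n4: a read changed (n1 -35->-5) — executes, giving 5.
  n6: a read changed (n1 -35->-5; n4 35->5) — executes, giving 5.
  n8: a read changed (n6 35->5) — executes, giving -25 — identical to its old value.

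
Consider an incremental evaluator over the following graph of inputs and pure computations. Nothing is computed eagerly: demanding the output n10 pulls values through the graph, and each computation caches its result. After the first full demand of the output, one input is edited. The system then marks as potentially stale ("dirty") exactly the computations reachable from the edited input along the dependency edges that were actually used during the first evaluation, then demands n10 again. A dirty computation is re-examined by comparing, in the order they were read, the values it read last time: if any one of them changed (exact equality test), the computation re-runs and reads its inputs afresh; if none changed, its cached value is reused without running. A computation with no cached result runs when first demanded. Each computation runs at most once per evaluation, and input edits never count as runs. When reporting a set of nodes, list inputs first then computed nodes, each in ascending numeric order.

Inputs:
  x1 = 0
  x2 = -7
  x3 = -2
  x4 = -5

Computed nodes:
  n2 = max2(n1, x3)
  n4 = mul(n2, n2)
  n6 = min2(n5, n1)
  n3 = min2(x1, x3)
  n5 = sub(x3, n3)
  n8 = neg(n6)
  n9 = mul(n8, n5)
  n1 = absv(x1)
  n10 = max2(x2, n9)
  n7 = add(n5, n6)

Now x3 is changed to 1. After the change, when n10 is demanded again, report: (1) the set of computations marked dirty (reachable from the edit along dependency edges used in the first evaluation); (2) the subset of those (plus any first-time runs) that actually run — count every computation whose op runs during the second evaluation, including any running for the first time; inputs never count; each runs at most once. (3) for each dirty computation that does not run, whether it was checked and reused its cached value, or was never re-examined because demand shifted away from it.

Dirty set: n3, n5, n6, n8, n9, n10.
Run set: n3, n5, n6, n9 (4 run).
Re-examined without running (cache reused): n8, n10.
The important point: at n8 every value read last time is unchanged, so the dirty flag clears without a run.

Initial pass — values computed on the first demand:
  n1 = absv(0) = 0
  n3 = min2(0, -2) = -2
  n5 = sub(-2, -2) = 0
  n6 = min2(0, 0) = 0
  n8 = neg(0) = 0
  n9 = mul(0, 0) = 0
  n10 = max2(-7, 0) = 0

Second demand — change propagation:
  n3: re-runs because x3 -2->1; new result 0.
  n5: re-runs because x3 -2->1; n3 -2->0; new result 1.
  n6: re-runs because n5 0->1; new result 0 (unchanged).
  n8: re-examined; everything it read last time is the same (n6 unchanged) — cache 0 kept, no run.
  n9: re-runs because n5 0->1; new result 0 (unchanged).
  n10: re-examined; everything it read last time is the same (x2 unchanged, n9 unchanged) — cache 0 kept, no run.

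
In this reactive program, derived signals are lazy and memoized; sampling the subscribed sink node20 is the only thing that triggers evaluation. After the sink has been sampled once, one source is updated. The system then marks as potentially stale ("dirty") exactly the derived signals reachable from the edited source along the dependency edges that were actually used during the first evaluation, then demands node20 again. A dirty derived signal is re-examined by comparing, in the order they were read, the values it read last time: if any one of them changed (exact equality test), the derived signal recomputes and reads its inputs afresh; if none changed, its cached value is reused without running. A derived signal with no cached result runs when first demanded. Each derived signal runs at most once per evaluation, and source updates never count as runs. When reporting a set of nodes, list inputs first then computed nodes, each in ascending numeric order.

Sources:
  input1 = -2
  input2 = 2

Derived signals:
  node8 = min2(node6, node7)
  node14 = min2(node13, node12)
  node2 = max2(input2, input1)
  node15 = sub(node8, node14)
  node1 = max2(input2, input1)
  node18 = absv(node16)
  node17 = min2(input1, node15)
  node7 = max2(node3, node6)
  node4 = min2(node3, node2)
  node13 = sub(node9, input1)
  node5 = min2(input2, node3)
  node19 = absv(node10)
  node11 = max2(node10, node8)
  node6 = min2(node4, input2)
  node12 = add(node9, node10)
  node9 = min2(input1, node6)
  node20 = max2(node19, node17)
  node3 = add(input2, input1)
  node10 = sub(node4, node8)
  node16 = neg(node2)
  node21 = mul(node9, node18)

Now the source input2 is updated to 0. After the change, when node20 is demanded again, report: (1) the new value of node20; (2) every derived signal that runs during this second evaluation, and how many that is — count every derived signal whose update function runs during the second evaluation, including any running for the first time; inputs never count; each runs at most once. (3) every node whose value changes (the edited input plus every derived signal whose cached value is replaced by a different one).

Demanding node20 again yields 0.
10 derived signals run: node2, node3, node4, node6, node7, node8, node9, node10, node15, node17.
The nodes whose values change: input2, node2, node3, node4, node6, node7, node8, node15.
Note where the cutoff bites: node12 is checked, finds nothing changed, and keeps its cache.

First demand of the output computes:
  node2 = max2(2, -2) = 2
  node3 = add(2, -2) = 0
  node4 = min2(0, 2) = 0
  node6 = min2(0, 2) = 0
  node7 = max2(0, 0) = 0
  node8 = min2(0, 0) = 0
  node9 = min2(-2, 0) = -2
  node10 = sub(0, 0) = 0
  node12 = add(-2, 0) = -2
  node13 = sub(-2, -2) = 0
  node14 = min2(0, -2) = -2
  node15 = sub(0, -2) = 2
  node17 = min2(-2, 2) = -2
  node19 = absv(0) = 0
  node20 = max2(0, -2) = 0

After the edit, cleaning proceeds:
  node2: a read changed (input2 2->0) — executes, giving 0.
  node3: a read changed (input2 2->0) — executes, giving -2.
  node4: a read changed (node3 0->-2; node2 2->0) — executes, giving -2.
  node6: a read changed (node4 0->-2; input2 2->0) — executes, giving -2.
  node7: a read changed (node3 0->-2; node6 0->-2) — executes, giving -2.
  node8: a read changed (node6 0->-2; node7 0->-2) — executes, giving -2.
  node9: a read changed (node6 0->-2) — executes, giving -2 — identical to its old value.
  node10: a read changed (node4 0->-2; node8 0->-2) — executes, giving 0 — identical to its old value.
  node12: dirty, but its reads are unchanged (node9 unchanged, node10 unchanged); cached -2 stands.
  node13: dirty, but its reads are unchanged (node9 unchanged, input1 unchanged); cached 0 stands.
  node14: dirty, but its reads are unchanged (node13 unchanged, node12 unchanged); cached -2 stands.
  node15: a read changed (node8 0->-2) — executes, giving 0.
  node17: a read changed (node15 2->0) — executes, giving -2 — identical to its old value.
  node19: dirty, but its reads are unchanged (node10 unchanged); cached 0 stands.
  node20: dirty, but its reads are unchanged (node19 unchanged, node17 unchanged); cached 0 stands.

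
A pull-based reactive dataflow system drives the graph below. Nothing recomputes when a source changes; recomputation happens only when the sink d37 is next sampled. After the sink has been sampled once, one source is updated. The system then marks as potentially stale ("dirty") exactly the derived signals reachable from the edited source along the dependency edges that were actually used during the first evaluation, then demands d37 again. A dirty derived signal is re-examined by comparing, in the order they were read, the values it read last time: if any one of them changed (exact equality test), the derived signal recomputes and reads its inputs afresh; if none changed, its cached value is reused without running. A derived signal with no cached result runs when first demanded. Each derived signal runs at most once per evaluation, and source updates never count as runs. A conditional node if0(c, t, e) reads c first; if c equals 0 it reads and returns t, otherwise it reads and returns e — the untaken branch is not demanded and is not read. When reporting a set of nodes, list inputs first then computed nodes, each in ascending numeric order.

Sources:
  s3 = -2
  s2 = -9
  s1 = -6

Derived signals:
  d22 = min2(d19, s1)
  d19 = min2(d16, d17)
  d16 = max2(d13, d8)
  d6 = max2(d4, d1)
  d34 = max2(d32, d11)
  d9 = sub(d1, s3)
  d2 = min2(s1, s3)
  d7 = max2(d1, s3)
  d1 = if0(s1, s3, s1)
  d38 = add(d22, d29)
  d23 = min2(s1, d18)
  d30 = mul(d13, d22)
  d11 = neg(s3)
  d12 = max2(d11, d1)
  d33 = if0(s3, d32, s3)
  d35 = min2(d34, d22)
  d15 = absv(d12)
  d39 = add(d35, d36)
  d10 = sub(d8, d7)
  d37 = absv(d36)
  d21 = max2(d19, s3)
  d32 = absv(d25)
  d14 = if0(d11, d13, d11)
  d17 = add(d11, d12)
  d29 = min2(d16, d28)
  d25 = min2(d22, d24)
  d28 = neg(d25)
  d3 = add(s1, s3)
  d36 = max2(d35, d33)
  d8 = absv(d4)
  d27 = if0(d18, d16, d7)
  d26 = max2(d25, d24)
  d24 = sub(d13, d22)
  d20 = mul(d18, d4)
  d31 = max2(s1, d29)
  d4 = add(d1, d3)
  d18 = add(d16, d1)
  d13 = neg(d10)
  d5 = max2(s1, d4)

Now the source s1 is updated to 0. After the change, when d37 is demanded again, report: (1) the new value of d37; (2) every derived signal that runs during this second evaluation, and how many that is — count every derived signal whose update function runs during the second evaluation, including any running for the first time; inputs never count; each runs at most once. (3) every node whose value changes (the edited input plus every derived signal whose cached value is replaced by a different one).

First evaluation (everything demanded from the output):
  d1 = if0(s1=-6 -> else branch s1) = -6
  d3 = add(-6, -2) = -8
  d4 = add(-6, -8) = -14
  d7 = max2(-6, -2) = -2
  d8 = absv(-14) = 14
  d10 = sub(14, -2) = 16
  d11 = neg(-2) = 2
  d12 = max2(2, -6) = 2
  d13 = neg(16) = -16
  d16 = max2(-16, 14) = 14
  d17 = add(2, 2) = 4
  d19 = min2(14, 4) = 4
  d22 = min2(4, -6) = -6
  d24 = sub(-16, -6) = -10
  d25 = min2(-6, -10) = -10
  d32 = absv(-10) = 10
  d33 = if0(s3=-2 -> else branch s3) = -2
  d34 = max2(10, 2) = 10
  d35 = min2(10, -6) = -6
  d36 = max2(-6, -2) = -2
  d37 = absv(-2) = 2

Propagation after the edit:
  d1: runs — s1 -6->0; s1 -6->0; result -2.
  d3: runs — s1 -6->0; result -2.
  d4: runs — d1 -6->-2; d3 -8->-2; result -4.
  d7: runs — d1 -6->-2; result -2 (same value as before).
  d8: runs — d4 -14->-4; result 4.
  d10: runs — d8 14->4; result 6.
  d12: runs — d1 -6->-2; result 2 (same value as before).
  d13: runs — d10 16->6; result -6.
  d16: runs — d13 -16->-6; d8 14->4; result 4.
  d17: checked — values it read are unchanged (d11 unchanged, d12 unchanged); reused cached 4 without running.
  d19: runs — d16 14->4; result 4 (same value as before).
  d22: runs — s1 -6->0; result 0.
  d24: runs — d13 -16->-6; d22 -6->0; result -6.
  d25: runs — d22 -6->0; d24 -10->-6; result -6.
  d32: runs — d25 -10->-6; result 6.
  d34: runs — d32 10->6; result 6.
  d35: runs — d34 10->6; d22 -6->0; result 0.
  d36: runs — d35 -6->0; result 0.
  d37: runs — d36 -2->0; result 0.

Key observation: the cutoff stops propagation at d17 — its inputs' values are unchanged, so it reuses its cache.

New value of d37: 0.
Derived signals that run: d1, d3, d4, d7, d8, d10, d12, d13, d16, d19, d22, d24, d25, d32, d34, d35, d36, d37 — 18 in total.
Values that change: s1, d1, d3, d4, d8, d10, d13, d16, d22, d24, d25, d32, d34, d35, d36, d37.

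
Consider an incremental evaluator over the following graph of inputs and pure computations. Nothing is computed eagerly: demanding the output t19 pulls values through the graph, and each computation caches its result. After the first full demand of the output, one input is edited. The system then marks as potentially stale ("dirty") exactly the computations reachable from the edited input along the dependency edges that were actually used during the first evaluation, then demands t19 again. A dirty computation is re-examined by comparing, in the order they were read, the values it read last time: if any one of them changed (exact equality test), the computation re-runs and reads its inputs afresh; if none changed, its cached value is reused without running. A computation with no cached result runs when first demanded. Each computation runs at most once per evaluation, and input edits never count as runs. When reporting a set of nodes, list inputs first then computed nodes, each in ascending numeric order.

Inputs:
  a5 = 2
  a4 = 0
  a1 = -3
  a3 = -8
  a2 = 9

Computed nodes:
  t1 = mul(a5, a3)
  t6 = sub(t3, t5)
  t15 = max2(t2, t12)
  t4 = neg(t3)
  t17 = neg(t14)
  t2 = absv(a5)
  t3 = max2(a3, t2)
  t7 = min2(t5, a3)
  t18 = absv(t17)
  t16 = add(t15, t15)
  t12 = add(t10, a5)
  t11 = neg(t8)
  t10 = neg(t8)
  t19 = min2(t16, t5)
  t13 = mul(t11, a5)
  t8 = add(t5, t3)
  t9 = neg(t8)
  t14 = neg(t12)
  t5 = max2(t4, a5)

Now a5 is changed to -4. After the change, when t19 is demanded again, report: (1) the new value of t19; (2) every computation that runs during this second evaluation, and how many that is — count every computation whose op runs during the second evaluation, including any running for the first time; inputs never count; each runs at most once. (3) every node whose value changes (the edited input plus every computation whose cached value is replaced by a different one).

t19 now evaluates to -4.
Run set: t2, t3, t4, t5, t8, t10, t12, t15, t16, t19 (10 run).
Changed values: a5, t2, t3, t4, t5, t8, t10, t12, t15, t16, t19.

Initial pass — values computed on the first demand:
  t2 = absv(2) = 2
  t3 = max2(-8, 2) = 2
  t4 = neg(2) = -2
  t5 = max2(-2, 2) = 2
  t8 = add(2, 2) = 4
  t10 = neg(4) = -4
  t12 = add(-4, 2) = -2
  t15 = max2(2, -2) = 2
  t16 = add(2, 2) = 4
  t19 = min2(4, 2) = 2

Second demand — change propagation:
  t2: re-runs because a5 2->-4; new result 4.
  t3: re-runs because t2 2->4; new result 4.
  t4: re-runs because t3 2->4; new result -4.
  t5: re-runs because t4 -2->-4; a5 2->-4; new result -4.
  t8: re-runs because t5 2->-4; t3 2->4; new result 0.
  t10: re-runs because t8 4->0; new result 0.
  t12: re-runs because t10 -4->0; a5 2->-4; new result -4.
  t15: re-runs because t2 2->4; t12 -2->-4; new result 4.
  t16: re-runs because t15 2->4; t15 2->4; new result 8.
  t19: re-runs because t16 4->8; t5 2->-4; new result -4.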